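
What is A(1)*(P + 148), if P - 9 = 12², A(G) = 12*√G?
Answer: 3612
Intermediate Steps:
P = 153 (P = 9 + 12² = 9 + 144 = 153)
A(1)*(P + 148) = (12*√1)*(153 + 148) = (12*1)*301 = 12*301 = 3612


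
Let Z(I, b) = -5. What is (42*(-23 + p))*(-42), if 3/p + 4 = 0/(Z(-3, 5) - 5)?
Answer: 41895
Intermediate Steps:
p = -¾ (p = 3/(-4 + 0/(-5 - 5)) = 3/(-4 + 0/(-10)) = 3/(-4 + 0*(-⅒)) = 3/(-4 + 0) = 3/(-4) = 3*(-¼) = -¾ ≈ -0.75000)
(42*(-23 + p))*(-42) = (42*(-23 - ¾))*(-42) = (42*(-95/4))*(-42) = -1995/2*(-42) = 41895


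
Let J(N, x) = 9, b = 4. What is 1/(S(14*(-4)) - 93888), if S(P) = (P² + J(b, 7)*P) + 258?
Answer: -1/90998 ≈ -1.0989e-5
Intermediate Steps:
S(P) = 258 + P² + 9*P (S(P) = (P² + 9*P) + 258 = 258 + P² + 9*P)
1/(S(14*(-4)) - 93888) = 1/((258 + (14*(-4))² + 9*(14*(-4))) - 93888) = 1/((258 + (-56)² + 9*(-56)) - 93888) = 1/((258 + 3136 - 504) - 93888) = 1/(2890 - 93888) = 1/(-90998) = -1/90998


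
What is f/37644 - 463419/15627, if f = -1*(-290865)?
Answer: -1433288609/65362532 ≈ -21.928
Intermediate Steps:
f = 290865
f/37644 - 463419/15627 = 290865/37644 - 463419/15627 = 290865*(1/37644) - 463419*1/15627 = 96955/12548 - 154473/5209 = -1433288609/65362532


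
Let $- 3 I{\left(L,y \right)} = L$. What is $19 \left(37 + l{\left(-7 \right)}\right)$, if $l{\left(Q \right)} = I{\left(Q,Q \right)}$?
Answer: $\frac{2242}{3} \approx 747.33$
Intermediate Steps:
$I{\left(L,y \right)} = - \frac{L}{3}$
$l{\left(Q \right)} = - \frac{Q}{3}$
$19 \left(37 + l{\left(-7 \right)}\right) = 19 \left(37 - - \frac{7}{3}\right) = 19 \left(37 + \frac{7}{3}\right) = 19 \cdot \frac{118}{3} = \frac{2242}{3}$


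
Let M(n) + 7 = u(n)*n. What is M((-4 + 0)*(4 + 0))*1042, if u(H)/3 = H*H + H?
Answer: -12011134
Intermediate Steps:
u(H) = 3*H + 3*H**2 (u(H) = 3*(H*H + H) = 3*(H**2 + H) = 3*(H + H**2) = 3*H + 3*H**2)
M(n) = -7 + 3*n**2*(1 + n) (M(n) = -7 + (3*n*(1 + n))*n = -7 + 3*n**2*(1 + n))
M((-4 + 0)*(4 + 0))*1042 = (-7 + 3*((-4 + 0)*(4 + 0))**2*(1 + (-4 + 0)*(4 + 0)))*1042 = (-7 + 3*(-4*4)**2*(1 - 4*4))*1042 = (-7 + 3*(-16)**2*(1 - 16))*1042 = (-7 + 3*256*(-15))*1042 = (-7 - 11520)*1042 = -11527*1042 = -12011134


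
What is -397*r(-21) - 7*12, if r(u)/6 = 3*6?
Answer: -42960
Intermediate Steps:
r(u) = 108 (r(u) = 6*(3*6) = 6*18 = 108)
-397*r(-21) - 7*12 = -397*108 - 7*12 = -42876 - 84 = -42960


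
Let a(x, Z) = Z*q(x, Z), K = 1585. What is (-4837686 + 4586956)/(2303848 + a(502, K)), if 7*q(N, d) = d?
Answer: -1755110/18639161 ≈ -0.094162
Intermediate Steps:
q(N, d) = d/7
a(x, Z) = Z**2/7 (a(x, Z) = Z*(Z/7) = Z**2/7)
(-4837686 + 4586956)/(2303848 + a(502, K)) = (-4837686 + 4586956)/(2303848 + (1/7)*1585**2) = -250730/(2303848 + (1/7)*2512225) = -250730/(2303848 + 2512225/7) = -250730/18639161/7 = -250730*7/18639161 = -1755110/18639161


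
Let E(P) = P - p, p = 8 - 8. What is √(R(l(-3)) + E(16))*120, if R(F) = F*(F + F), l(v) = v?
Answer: 120*√34 ≈ 699.71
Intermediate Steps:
p = 0
R(F) = 2*F² (R(F) = F*(2*F) = 2*F²)
E(P) = P (E(P) = P - 1*0 = P + 0 = P)
√(R(l(-3)) + E(16))*120 = √(2*(-3)² + 16)*120 = √(2*9 + 16)*120 = √(18 + 16)*120 = √34*120 = 120*√34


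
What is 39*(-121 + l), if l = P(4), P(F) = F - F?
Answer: -4719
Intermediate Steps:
P(F) = 0
l = 0
39*(-121 + l) = 39*(-121 + 0) = 39*(-121) = -4719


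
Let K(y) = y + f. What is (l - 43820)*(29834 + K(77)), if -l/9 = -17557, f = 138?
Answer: 3431385457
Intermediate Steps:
K(y) = 138 + y (K(y) = y + 138 = 138 + y)
l = 158013 (l = -9*(-17557) = 158013)
(l - 43820)*(29834 + K(77)) = (158013 - 43820)*(29834 + (138 + 77)) = 114193*(29834 + 215) = 114193*30049 = 3431385457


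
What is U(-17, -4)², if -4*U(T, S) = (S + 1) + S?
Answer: 49/16 ≈ 3.0625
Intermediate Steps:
U(T, S) = -¼ - S/2 (U(T, S) = -((S + 1) + S)/4 = -((1 + S) + S)/4 = -(1 + 2*S)/4 = -¼ - S/2)
U(-17, -4)² = (-¼ - ½*(-4))² = (-¼ + 2)² = (7/4)² = 49/16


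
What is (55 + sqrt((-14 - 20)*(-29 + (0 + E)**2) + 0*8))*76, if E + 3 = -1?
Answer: 4180 + 76*sqrt(442) ≈ 5777.8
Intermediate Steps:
E = -4 (E = -3 - 1 = -4)
(55 + sqrt((-14 - 20)*(-29 + (0 + E)**2) + 0*8))*76 = (55 + sqrt((-14 - 20)*(-29 + (0 - 4)**2) + 0*8))*76 = (55 + sqrt(-34*(-29 + (-4)**2) + 0))*76 = (55 + sqrt(-34*(-29 + 16) + 0))*76 = (55 + sqrt(-34*(-13) + 0))*76 = (55 + sqrt(442 + 0))*76 = (55 + sqrt(442))*76 = 4180 + 76*sqrt(442)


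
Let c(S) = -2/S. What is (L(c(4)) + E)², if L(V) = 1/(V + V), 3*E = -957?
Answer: 102400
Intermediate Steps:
E = -319 (E = (⅓)*(-957) = -319)
L(V) = 1/(2*V)
(L(c(4)) + E)² = (1/(2*((-2/4))) - 319)² = (1/(2*((-2*¼))) - 319)² = (1/(2*(-½)) - 319)² = ((½)*(-2) - 319)² = (-1 - 319)² = (-320)² = 102400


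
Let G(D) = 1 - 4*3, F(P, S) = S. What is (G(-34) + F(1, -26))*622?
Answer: -23014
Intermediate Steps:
G(D) = -11 (G(D) = 1 - 12 = -11)
(G(-34) + F(1, -26))*622 = (-11 - 26)*622 = -37*622 = -23014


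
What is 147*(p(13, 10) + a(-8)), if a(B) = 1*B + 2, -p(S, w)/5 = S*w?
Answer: -96432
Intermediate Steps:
p(S, w) = -5*S*w
a(B) = 2 + B (a(B) = B + 2 = 2 + B)
147*(p(13, 10) + a(-8)) = 147*(-5*13*10 + (2 - 8)) = 147*(-650 - 6) = 147*(-656) = -96432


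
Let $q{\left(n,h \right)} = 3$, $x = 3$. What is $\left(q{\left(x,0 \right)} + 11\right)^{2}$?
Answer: $196$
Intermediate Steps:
$\left(q{\left(x,0 \right)} + 11\right)^{2} = \left(3 + 11\right)^{2} = 14^{2} = 196$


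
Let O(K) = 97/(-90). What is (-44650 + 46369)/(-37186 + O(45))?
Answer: -154710/3346837 ≈ -0.046226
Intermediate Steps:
O(K) = -97/90 (O(K) = 97*(-1/90) = -97/90)
(-44650 + 46369)/(-37186 + O(45)) = (-44650 + 46369)/(-37186 - 97/90) = 1719/(-3346837/90) = 1719*(-90/3346837) = -154710/3346837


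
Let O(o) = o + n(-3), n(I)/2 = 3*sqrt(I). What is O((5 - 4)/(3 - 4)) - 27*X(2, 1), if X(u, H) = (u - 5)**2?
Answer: -244 + 6*I*sqrt(3) ≈ -244.0 + 10.392*I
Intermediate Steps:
n(I) = 6*sqrt(I) (n(I) = 2*(3*sqrt(I)) = 6*sqrt(I))
X(u, H) = (-5 + u)**2
O(o) = o + 6*I*sqrt(3) (O(o) = o + 6*sqrt(-3) = o + 6*(I*sqrt(3)) = o + 6*I*sqrt(3))
O((5 - 4)/(3 - 4)) - 27*X(2, 1) = ((5 - 4)/(3 - 4) + 6*I*sqrt(3)) - 27*(-5 + 2)**2 = (1/(-1) + 6*I*sqrt(3)) - 27*(-3)**2 = (1*(-1) + 6*I*sqrt(3)) - 27*9 = (-1 + 6*I*sqrt(3)) - 243 = -244 + 6*I*sqrt(3)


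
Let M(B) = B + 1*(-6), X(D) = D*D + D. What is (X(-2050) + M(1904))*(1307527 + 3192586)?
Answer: 18911040865324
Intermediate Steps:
X(D) = D + D² (X(D) = D² + D = D + D²)
M(B) = -6 + B (M(B) = B - 6 = -6 + B)
(X(-2050) + M(1904))*(1307527 + 3192586) = (-2050*(1 - 2050) + (-6 + 1904))*(1307527 + 3192586) = (-2050*(-2049) + 1898)*4500113 = (4200450 + 1898)*4500113 = 4202348*4500113 = 18911040865324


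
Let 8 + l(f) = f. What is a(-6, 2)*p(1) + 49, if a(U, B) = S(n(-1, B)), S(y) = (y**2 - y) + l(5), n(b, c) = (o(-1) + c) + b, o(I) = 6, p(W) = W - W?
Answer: 49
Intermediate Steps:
p(W) = 0
l(f) = -8 + f
n(b, c) = 6 + b + c (n(b, c) = (6 + c) + b = 6 + b + c)
S(y) = -3 + y**2 - y (S(y) = (y**2 - y) + (-8 + 5) = (y**2 - y) - 3 = -3 + y**2 - y)
a(U, B) = -8 + (5 + B)**2 - B (a(U, B) = -3 + (6 - 1 + B)**2 - (6 - 1 + B) = -3 + (5 + B)**2 - (5 + B) = -3 + (5 + B)**2 + (-5 - B) = -8 + (5 + B)**2 - B)
a(-6, 2)*p(1) + 49 = (-8 + (5 + 2)**2 - 1*2)*0 + 49 = (-8 + 7**2 - 2)*0 + 49 = (-8 + 49 - 2)*0 + 49 = 39*0 + 49 = 0 + 49 = 49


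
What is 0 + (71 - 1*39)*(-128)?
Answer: -4096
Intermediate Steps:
0 + (71 - 1*39)*(-128) = 0 + (71 - 39)*(-128) = 0 + 32*(-128) = 0 - 4096 = -4096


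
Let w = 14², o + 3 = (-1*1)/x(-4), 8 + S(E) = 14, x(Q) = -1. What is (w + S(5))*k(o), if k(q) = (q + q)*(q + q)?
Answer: 3232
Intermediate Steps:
S(E) = 6 (S(E) = -8 + 14 = 6)
o = -2 (o = -3 - 1*1/(-1) = -3 - 1*(-1) = -3 + 1 = -2)
w = 196
k(q) = 4*q² (k(q) = (2*q)*(2*q) = 4*q²)
(w + S(5))*k(o) = (196 + 6)*(4*(-2)²) = 202*(4*4) = 202*16 = 3232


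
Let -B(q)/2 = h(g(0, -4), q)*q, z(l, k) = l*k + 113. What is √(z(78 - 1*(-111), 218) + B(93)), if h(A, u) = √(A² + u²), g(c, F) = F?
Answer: √(41315 - 186*√8665) ≈ 154.92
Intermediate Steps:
z(l, k) = 113 + k*l (z(l, k) = k*l + 113 = 113 + k*l)
B(q) = -2*q*√(16 + q²) (B(q) = -2*√((-4)² + q²)*q = -2*√(16 + q²)*q = -2*q*√(16 + q²))
√(z(78 - 1*(-111), 218) + B(93)) = √((113 + 218*(78 - 1*(-111))) - 2*93*√(16 + 93²)) = √((113 + 218*(78 + 111)) - 2*93*√(16 + 8649)) = √((113 + 218*189) - 2*93*√8665) = √((113 + 41202) - 186*√8665) = √(41315 - 186*√8665)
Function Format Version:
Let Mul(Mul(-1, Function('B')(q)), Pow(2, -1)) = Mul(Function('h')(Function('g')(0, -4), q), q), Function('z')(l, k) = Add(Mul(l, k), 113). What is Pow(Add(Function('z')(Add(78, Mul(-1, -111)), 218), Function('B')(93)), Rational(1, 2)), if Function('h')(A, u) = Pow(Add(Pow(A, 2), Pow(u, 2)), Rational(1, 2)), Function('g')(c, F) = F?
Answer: Pow(Add(41315, Mul(-186, Pow(8665, Rational(1, 2)))), Rational(1, 2)) ≈ 154.92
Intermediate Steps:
Function('z')(l, k) = Add(113, Mul(k, l)) (Function('z')(l, k) = Add(Mul(k, l), 113) = Add(113, Mul(k, l)))
Function('B')(q) = Mul(-2, q, Pow(Add(16, Pow(q, 2)), Rational(1, 2))) (Function('B')(q) = Mul(-2, Mul(Pow(Add(Pow(-4, 2), Pow(q, 2)), Rational(1, 2)), q)) = Mul(-2, Mul(Pow(Add(16, Pow(q, 2)), Rational(1, 2)), q)) = Mul(-2, Mul(q, Pow(Add(16, Pow(q, 2)), Rational(1, 2)))) = Mul(-2, q, Pow(Add(16, Pow(q, 2)), Rational(1, 2))))
Pow(Add(Function('z')(Add(78, Mul(-1, -111)), 218), Function('B')(93)), Rational(1, 2)) = Pow(Add(Add(113, Mul(218, Add(78, Mul(-1, -111)))), Mul(-2, 93, Pow(Add(16, Pow(93, 2)), Rational(1, 2)))), Rational(1, 2)) = Pow(Add(Add(113, Mul(218, Add(78, 111))), Mul(-2, 93, Pow(Add(16, 8649), Rational(1, 2)))), Rational(1, 2)) = Pow(Add(Add(113, Mul(218, 189)), Mul(-2, 93, Pow(8665, Rational(1, 2)))), Rational(1, 2)) = Pow(Add(Add(113, 41202), Mul(-186, Pow(8665, Rational(1, 2)))), Rational(1, 2)) = Pow(Add(41315, Mul(-186, Pow(8665, Rational(1, 2)))), Rational(1, 2))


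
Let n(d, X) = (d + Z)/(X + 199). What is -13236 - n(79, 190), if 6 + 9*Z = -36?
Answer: -15446635/1167 ≈ -13236.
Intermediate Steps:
Z = -14/3 (Z = -⅔ + (⅑)*(-36) = -⅔ - 4 = -14/3 ≈ -4.6667)
n(d, X) = (-14/3 + d)/(199 + X) (n(d, X) = (d - 14/3)/(X + 199) = (-14/3 + d)/(199 + X))
-13236 - n(79, 190) = -13236 - (-14/3 + 79)/(199 + 190) = -13236 - 223/(389*3) = -13236 - 1*223/1167 = -13236 - 223/1167 = -15446635/1167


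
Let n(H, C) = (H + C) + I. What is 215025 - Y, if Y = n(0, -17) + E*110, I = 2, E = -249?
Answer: 242430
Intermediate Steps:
n(H, C) = 2 + C + H (n(H, C) = (H + C) + 2 = (C + H) + 2 = 2 + C + H)
Y = -27405 (Y = (2 - 17 + 0) - 249*110 = -15 - 27390 = -27405)
215025 - Y = 215025 - 1*(-27405) = 215025 + 27405 = 242430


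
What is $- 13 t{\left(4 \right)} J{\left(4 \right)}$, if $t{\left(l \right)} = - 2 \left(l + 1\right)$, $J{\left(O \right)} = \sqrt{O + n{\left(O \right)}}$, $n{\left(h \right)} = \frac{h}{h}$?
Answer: $130 \sqrt{5} \approx 290.69$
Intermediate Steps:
$n{\left(h \right)} = 1$
$J{\left(O \right)} = \sqrt{1 + O}$ ($J{\left(O \right)} = \sqrt{O + 1} = \sqrt{1 + O}$)
$t{\left(l \right)} = -2 - 2 l$ ($t{\left(l \right)} = - 2 \left(1 + l\right) = -2 - 2 l$)
$- 13 t{\left(4 \right)} J{\left(4 \right)} = - 13 \left(-2 - 8\right) \sqrt{1 + 4} = - 13 \left(-2 - 8\right) \sqrt{5} = \left(-13\right) \left(-10\right) \sqrt{5} = 130 \sqrt{5}$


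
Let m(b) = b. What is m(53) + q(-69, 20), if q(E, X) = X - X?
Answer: 53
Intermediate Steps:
q(E, X) = 0
m(53) + q(-69, 20) = 53 + 0 = 53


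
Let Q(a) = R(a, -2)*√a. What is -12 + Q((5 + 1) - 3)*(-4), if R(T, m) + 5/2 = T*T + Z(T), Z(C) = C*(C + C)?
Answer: -12 - 98*√3 ≈ -181.74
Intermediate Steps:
Z(C) = 2*C² (Z(C) = C*(2*C) = 2*C²)
R(T, m) = -5/2 + 3*T² (R(T, m) = -5/2 + (T*T + 2*T²) = -5/2 + (T² + 2*T²) = -5/2 + 3*T²)
Q(a) = √a*(-5/2 + 3*a²) (Q(a) = (-5/2 + 3*a²)*√a = √a*(-5/2 + 3*a²))
-12 + Q((5 + 1) - 3)*(-4) = -12 + (√((5 + 1) - 3)*(-5 + 6*((5 + 1) - 3)²)/2)*(-4) = -12 + (√(6 - 3)*(-5 + 6*(6 - 3)²)/2)*(-4) = -12 + (√3*(-5 + 6*3²)/2)*(-4) = -12 + (√3*(-5 + 6*9)/2)*(-4) = -12 + (√3*(-5 + 54)/2)*(-4) = -12 + ((½)*√3*49)*(-4) = -12 + (49*√3/2)*(-4) = -12 - 98*√3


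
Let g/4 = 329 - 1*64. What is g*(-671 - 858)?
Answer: -1620740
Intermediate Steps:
g = 1060 (g = 4*(329 - 1*64) = 4*(329 - 64) = 4*265 = 1060)
g*(-671 - 858) = 1060*(-671 - 858) = 1060*(-1529) = -1620740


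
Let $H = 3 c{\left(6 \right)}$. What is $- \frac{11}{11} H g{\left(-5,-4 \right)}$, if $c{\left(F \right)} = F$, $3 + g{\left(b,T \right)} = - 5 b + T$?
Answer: $-324$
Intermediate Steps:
$g{\left(b,T \right)} = -3 + T - 5 b$ ($g{\left(b,T \right)} = -3 + \left(- 5 b + T\right) = -3 + \left(T - 5 b\right) = -3 + T - 5 b$)
$H = 18$ ($H = 3 \cdot 6 = 18$)
$- \frac{11}{11} H g{\left(-5,-4 \right)} = - \frac{11}{11} \cdot 18 \left(-3 - 4 - -25\right) = \left(-11\right) \frac{1}{11} \cdot 18 \left(-3 - 4 + 25\right) = \left(-1\right) 18 \cdot 18 = \left(-18\right) 18 = -324$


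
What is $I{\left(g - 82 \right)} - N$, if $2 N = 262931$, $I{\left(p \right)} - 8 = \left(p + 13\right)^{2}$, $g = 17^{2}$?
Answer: $- \frac{166115}{2} \approx -83058.0$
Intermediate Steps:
$g = 289$
$I{\left(p \right)} = 8 + \left(13 + p\right)^{2}$ ($I{\left(p \right)} = 8 + \left(p + 13\right)^{2} = 8 + \left(13 + p\right)^{2}$)
$N = \frac{262931}{2}$ ($N = \frac{1}{2} \cdot 262931 = \frac{262931}{2} \approx 1.3147 \cdot 10^{5}$)
$I{\left(g - 82 \right)} - N = \left(8 + \left(13 + \left(289 - 82\right)\right)^{2}\right) - \frac{262931}{2} = \left(8 + \left(13 + 207\right)^{2}\right) - \frac{262931}{2} = \left(8 + 220^{2}\right) - \frac{262931}{2} = \left(8 + 48400\right) - \frac{262931}{2} = 48408 - \frac{262931}{2} = - \frac{166115}{2}$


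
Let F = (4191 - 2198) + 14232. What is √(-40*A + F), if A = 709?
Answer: I*√12135 ≈ 110.16*I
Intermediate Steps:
F = 16225 (F = 1993 + 14232 = 16225)
√(-40*A + F) = √(-40*709 + 16225) = √(-28360 + 16225) = √(-12135) = I*√12135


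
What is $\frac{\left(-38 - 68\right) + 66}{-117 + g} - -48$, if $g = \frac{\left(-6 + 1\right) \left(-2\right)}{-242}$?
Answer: $\frac{342308}{7081} \approx 48.342$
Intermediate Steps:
$g = - \frac{5}{121}$ ($g = \left(-5\right) \left(-2\right) \left(- \frac{1}{242}\right) = 10 \left(- \frac{1}{242}\right) = - \frac{5}{121} \approx -0.041322$)
$\frac{\left(-38 - 68\right) + 66}{-117 + g} - -48 = \frac{\left(-38 - 68\right) + 66}{-117 - \frac{5}{121}} - -48 = \frac{\left(-38 - 68\right) + 66}{- \frac{14162}{121}} + 48 = \left(-106 + 66\right) \left(- \frac{121}{14162}\right) + 48 = \left(-40\right) \left(- \frac{121}{14162}\right) + 48 = \frac{2420}{7081} + 48 = \frac{342308}{7081}$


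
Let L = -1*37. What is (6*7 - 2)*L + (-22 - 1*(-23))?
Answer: -1479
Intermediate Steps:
L = -37
(6*7 - 2)*L + (-22 - 1*(-23)) = (6*7 - 2)*(-37) + (-22 - 1*(-23)) = (42 - 2)*(-37) + (-22 + 23) = 40*(-37) + 1 = -1480 + 1 = -1479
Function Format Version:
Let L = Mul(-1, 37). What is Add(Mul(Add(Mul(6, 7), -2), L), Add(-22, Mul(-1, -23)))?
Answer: -1479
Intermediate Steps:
L = -37
Add(Mul(Add(Mul(6, 7), -2), L), Add(-22, Mul(-1, -23))) = Add(Mul(Add(Mul(6, 7), -2), -37), Add(-22, Mul(-1, -23))) = Add(Mul(Add(42, -2), -37), Add(-22, 23)) = Add(Mul(40, -37), 1) = Add(-1480, 1) = -1479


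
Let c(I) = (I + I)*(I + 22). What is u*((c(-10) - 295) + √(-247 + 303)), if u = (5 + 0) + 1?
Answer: -3210 + 12*√14 ≈ -3165.1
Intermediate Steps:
c(I) = 2*I*(22 + I) (c(I) = (2*I)*(22 + I) = 2*I*(22 + I))
u = 6 (u = 5 + 1 = 6)
u*((c(-10) - 295) + √(-247 + 303)) = 6*((2*(-10)*(22 - 10) - 295) + √(-247 + 303)) = 6*((2*(-10)*12 - 295) + √56) = 6*((-240 - 295) + 2*√14) = 6*(-535 + 2*√14) = -3210 + 12*√14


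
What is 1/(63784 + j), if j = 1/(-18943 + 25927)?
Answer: 6984/445467457 ≈ 1.5678e-5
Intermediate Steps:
j = 1/6984 ≈ 0.00014318
1/(63784 + j) = 1/(63784 + 1/6984) = 1/(445467457/6984) = 6984/445467457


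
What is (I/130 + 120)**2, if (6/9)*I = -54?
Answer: 240839361/16900 ≈ 14251.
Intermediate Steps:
I = -81 (I = (3/2)*(-54) = -81)
(I/130 + 120)**2 = (-81/130 + 120)**2 = (15519/130)**2 = 240839361/16900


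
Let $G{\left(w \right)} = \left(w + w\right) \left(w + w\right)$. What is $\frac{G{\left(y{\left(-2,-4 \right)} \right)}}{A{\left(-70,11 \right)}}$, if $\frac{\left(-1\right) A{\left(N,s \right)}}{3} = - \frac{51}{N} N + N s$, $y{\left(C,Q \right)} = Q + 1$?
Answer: $\frac{12}{821} \approx 0.014616$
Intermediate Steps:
$y{\left(C,Q \right)} = 1 + Q$
$A{\left(N,s \right)} = 153 - 3 N s$ ($A{\left(N,s \right)} = - 3 \left(- \frac{51}{N} N + N s\right) = - 3 \left(-51 + N s\right) = 153 - 3 N s$)
$G{\left(w \right)} = 4 w^{2}$ ($G{\left(w \right)} = 2 w 2 w = 4 w^{2}$)
$\frac{G{\left(y{\left(-2,-4 \right)} \right)}}{A{\left(-70,11 \right)}} = \frac{4 \left(1 - 4\right)^{2}}{153 - \left(-210\right) 11} = \frac{4 \left(-3\right)^{2}}{153 + 2310} = \frac{4 \cdot 9}{2463} = 36 \cdot \frac{1}{2463} = \frac{12}{821}$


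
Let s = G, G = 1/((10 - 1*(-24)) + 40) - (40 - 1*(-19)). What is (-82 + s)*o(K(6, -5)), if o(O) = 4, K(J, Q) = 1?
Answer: -20866/37 ≈ -563.95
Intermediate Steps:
G = -4365/74 (G = 1/((10 + 24) + 40) - (40 + 19) = 1/(34 + 40) - 1*59 = 1/74 - 59 = -4365/74 ≈ -58.987)
s = -4365/74 ≈ -58.987
(-82 + s)*o(K(6, -5)) = (-82 - 4365/74)*4 = -10433/74*4 = -20866/37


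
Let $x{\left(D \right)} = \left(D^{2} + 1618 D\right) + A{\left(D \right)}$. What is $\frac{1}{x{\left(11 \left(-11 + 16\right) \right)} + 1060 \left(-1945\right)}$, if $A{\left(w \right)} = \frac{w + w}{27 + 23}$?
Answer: $- \frac{5}{9848414} \approx -5.077 \cdot 10^{-7}$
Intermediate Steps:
$A{\left(w \right)} = \frac{w}{25}$ ($A{\left(w \right)} = \frac{2 w}{50} = 2 w \frac{1}{50} = \frac{w}{25}$)
$x{\left(D \right)} = D^{2} + \frac{40451 D}{25}$ ($x{\left(D \right)} = \left(D^{2} + 1618 D\right) + \frac{D}{25} = D^{2} + \frac{40451 D}{25}$)
$\frac{1}{x{\left(11 \left(-11 + 16\right) \right)} + 1060 \left(-1945\right)} = \frac{1}{\frac{11 \left(-11 + 16\right) \left(40451 + 25 \cdot 11 \left(-11 + 16\right)\right)}{25} + 1060 \left(-1945\right)} = \frac{1}{\frac{11 \cdot 5 \left(40451 + 25 \cdot 11 \cdot 5\right)}{25} - 2061700} = \frac{1}{\frac{1}{25} \cdot 55 \left(40451 + 25 \cdot 55\right) - 2061700} = \frac{1}{\frac{1}{25} \cdot 55 \left(40451 + 1375\right) - 2061700} = \frac{1}{\frac{1}{25} \cdot 55 \cdot 41826 - 2061700} = \frac{1}{\frac{460086}{5} - 2061700} = \frac{1}{- \frac{9848414}{5}} = - \frac{5}{9848414}$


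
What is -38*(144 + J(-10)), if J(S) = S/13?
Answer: -70756/13 ≈ -5442.8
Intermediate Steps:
J(S) = S/13 (J(S) = S*(1/13) = S/13)
-38*(144 + J(-10)) = -38*(144 + (1/13)*(-10)) = -38*(144 - 10/13) = -38*1862/13 = -70756/13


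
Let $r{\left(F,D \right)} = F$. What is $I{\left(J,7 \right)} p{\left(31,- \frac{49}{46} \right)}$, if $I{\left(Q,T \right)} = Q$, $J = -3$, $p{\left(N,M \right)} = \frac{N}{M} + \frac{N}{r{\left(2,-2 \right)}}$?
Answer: $\frac{3999}{98} \approx 40.806$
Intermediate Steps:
$p{\left(N,M \right)} = \frac{N}{2} + \frac{N}{M}$ ($p{\left(N,M \right)} = \frac{N}{M} + \frac{N}{2} = \frac{N}{2} + \frac{N}{M}$)
$I{\left(J,7 \right)} p{\left(31,- \frac{49}{46} \right)} = - 3 \left(\frac{1}{2} \cdot 31 + \frac{31}{\left(-49\right) \frac{1}{46}}\right) = - 3 \left(\frac{31}{2} + \frac{31}{\left(-49\right) \frac{1}{46}}\right) = - 3 \left(\frac{31}{2} + \frac{31}{- \frac{49}{46}}\right) = - 3 \left(\frac{31}{2} + 31 \left(- \frac{46}{49}\right)\right) = - 3 \left(\frac{31}{2} - \frac{1426}{49}\right) = \left(-3\right) \left(- \frac{1333}{98}\right) = \frac{3999}{98}$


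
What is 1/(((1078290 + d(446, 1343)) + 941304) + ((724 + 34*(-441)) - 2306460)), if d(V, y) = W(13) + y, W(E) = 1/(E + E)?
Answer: -26/7794617 ≈ -3.3356e-6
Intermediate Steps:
W(E) = 1/(2*E)
d(V, y) = 1/26 + y (d(V, y) = (½)/13 + y = (½)*(1/13) + y = 1/26 + y)
1/(((1078290 + d(446, 1343)) + 941304) + ((724 + 34*(-441)) - 2306460)) = 1/(((1078290 + (1/26 + 1343)) + 941304) + ((724 + 34*(-441)) - 2306460)) = 1/(((1078290 + 34919/26) + 941304) + ((724 - 14994) - 2306460)) = 1/((28070459/26 + 941304) + (-14270 - 2306460)) = 1/(52544363/26 - 2320730) = 1/(-7794617/26) = -26/7794617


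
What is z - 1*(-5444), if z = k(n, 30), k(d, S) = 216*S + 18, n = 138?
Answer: 11942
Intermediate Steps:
k(d, S) = 18 + 216*S
z = 6498 (z = 18 + 216*30 = 18 + 6480 = 6498)
z - 1*(-5444) = 6498 - 1*(-5444) = 6498 + 5444 = 11942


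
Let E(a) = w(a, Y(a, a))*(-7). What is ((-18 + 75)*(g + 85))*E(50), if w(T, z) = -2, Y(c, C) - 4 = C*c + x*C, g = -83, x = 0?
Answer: 1596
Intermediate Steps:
Y(c, C) = 4 + C*c (Y(c, C) = 4 + (C*c + 0*C) = 4 + (C*c + 0) = 4 + C*c)
E(a) = 14 (E(a) = -2*(-7) = 14)
((-18 + 75)*(g + 85))*E(50) = ((-18 + 75)*(-83 + 85))*14 = (57*2)*14 = 114*14 = 1596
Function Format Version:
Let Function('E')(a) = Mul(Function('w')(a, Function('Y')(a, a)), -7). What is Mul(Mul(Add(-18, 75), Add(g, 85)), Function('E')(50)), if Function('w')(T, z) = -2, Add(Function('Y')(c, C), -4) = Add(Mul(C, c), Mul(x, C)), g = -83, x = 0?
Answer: 1596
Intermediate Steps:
Function('Y')(c, C) = Add(4, Mul(C, c)) (Function('Y')(c, C) = Add(4, Add(Mul(C, c), Mul(0, C))) = Add(4, Add(Mul(C, c), 0)) = Add(4, Mul(C, c)))
Function('E')(a) = 14 (Function('E')(a) = Mul(-2, -7) = 14)
Mul(Mul(Add(-18, 75), Add(g, 85)), Function('E')(50)) = Mul(Mul(Add(-18, 75), Add(-83, 85)), 14) = Mul(Mul(57, 2), 14) = Mul(114, 14) = 1596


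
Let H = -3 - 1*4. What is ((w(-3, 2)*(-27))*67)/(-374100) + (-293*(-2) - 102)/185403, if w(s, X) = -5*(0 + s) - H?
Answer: 1259955499/11559877050 ≈ 0.10899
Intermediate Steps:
H = -7 (H = -3 - 4 = -7)
w(s, X) = 7 - 5*s (w(s, X) = -5*(0 + s) - 1*(-7) = -5*s + 7 = 7 - 5*s)
((w(-3, 2)*(-27))*67)/(-374100) + (-293*(-2) - 102)/185403 = (((7 - 5*(-3))*(-27))*67)/(-374100) + (-293*(-2) - 102)/185403 = (((7 + 15)*(-27))*67)*(-1/374100) + (586 - 102)*(1/185403) = ((22*(-27))*67)*(-1/374100) + 484*(1/185403) = -594*67*(-1/374100) + 484/185403 = -39798*(-1/374100) + 484/185403 = 6633/62350 + 484/185403 = 1259955499/11559877050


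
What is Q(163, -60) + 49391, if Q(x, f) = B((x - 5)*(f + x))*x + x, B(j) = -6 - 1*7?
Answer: 47435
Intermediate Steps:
B(j) = -13 (B(j) = -6 - 7 = -13)
Q(x, f) = -12*x (Q(x, f) = -13*x + x = -12*x)
Q(163, -60) + 49391 = -12*163 + 49391 = -1956 + 49391 = 47435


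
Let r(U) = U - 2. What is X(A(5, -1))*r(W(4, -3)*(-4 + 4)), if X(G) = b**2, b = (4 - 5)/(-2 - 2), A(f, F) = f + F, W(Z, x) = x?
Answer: -1/8 ≈ -0.12500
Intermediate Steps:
A(f, F) = F + f
b = 1/4 (b = -1/(-4) = -1*(-1/4) = 1/4 ≈ 0.25000)
r(U) = -2 + U
X(G) = 1/16 (X(G) = (1/4)**2 = 1/16)
X(A(5, -1))*r(W(4, -3)*(-4 + 4)) = (-2 - 3*(-4 + 4))/16 = (-2 - 3*0)/16 = (-2 + 0)/16 = (1/16)*(-2) = -1/8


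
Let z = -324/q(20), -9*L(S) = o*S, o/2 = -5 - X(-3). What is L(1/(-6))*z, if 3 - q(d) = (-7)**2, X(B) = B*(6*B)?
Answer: -354/23 ≈ -15.391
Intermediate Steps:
X(B) = 6*B**2
q(d) = -46 (q(d) = 3 - 1*(-7)**2 = 3 - 1*49 = 3 - 49 = -46)
o = -118 (o = 2*(-5 - 6*(-3)**2) = 2*(-5 - 6*9) = 2*(-5 - 1*54) = 2*(-5 - 54) = 2*(-59) = -118)
L(S) = 118*S/9 (L(S) = -(-118)*S/9 = 118*S/9)
z = 162/23 (z = -324/(-46) = -324*(-1/46) = 162/23 ≈ 7.0435)
L(1/(-6))*z = ((118/9)/(-6))*(162/23) = ((118/9)*(-1/6))*(162/23) = -59/27*162/23 = -354/23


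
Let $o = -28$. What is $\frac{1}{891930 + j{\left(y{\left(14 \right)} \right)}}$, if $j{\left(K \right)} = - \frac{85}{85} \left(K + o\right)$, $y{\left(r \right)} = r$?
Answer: $\frac{1}{891944} \approx 1.1211 \cdot 10^{-6}$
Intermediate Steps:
$j{\left(K \right)} = 28 - K$ ($j{\left(K \right)} = - \frac{85}{85} \left(K - 28\right) = \left(-85\right) \frac{1}{85} \left(-28 + K\right) = - (-28 + K) = 28 - K$)
$\frac{1}{891930 + j{\left(y{\left(14 \right)} \right)}} = \frac{1}{891930 + \left(28 - 14\right)} = \frac{1}{891930 + 14} = \frac{1}{891944}$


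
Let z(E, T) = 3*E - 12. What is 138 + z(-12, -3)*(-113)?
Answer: 5562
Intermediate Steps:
z(E, T) = -12 + 3*E
138 + z(-12, -3)*(-113) = 138 + (-12 + 3*(-12))*(-113) = 138 + (-12 - 36)*(-113) = 138 - 48*(-113) = 138 + 5424 = 5562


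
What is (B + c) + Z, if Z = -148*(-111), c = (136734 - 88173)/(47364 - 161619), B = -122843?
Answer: -4052831462/38085 ≈ -1.0642e+5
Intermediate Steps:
c = -16187/38085 (c = 48561/(-114255) = 48561*(-1/114255) = -16187/38085 ≈ -0.42502)
Z = 16428
(B + c) + Z = (-122843 - 16187/38085) + 16428 = -4678491842/38085 + 16428 = -4052831462/38085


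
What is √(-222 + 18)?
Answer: 2*I*√51 ≈ 14.283*I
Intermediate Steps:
√(-222 + 18) = √(-204) = 2*I*√51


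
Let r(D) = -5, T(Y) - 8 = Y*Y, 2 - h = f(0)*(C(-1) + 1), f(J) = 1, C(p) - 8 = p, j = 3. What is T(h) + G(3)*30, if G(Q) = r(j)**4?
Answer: 18794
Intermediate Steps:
C(p) = 8 + p
h = -6 (h = 2 - ((8 - 1) + 1) = 2 - (7 + 1) = 2 - 8 = -6)
T(Y) = 8 + Y**2 (T(Y) = 8 + Y*Y = 8 + Y**2)
G(Q) = 625 (G(Q) = (-5)**4 = 625)
T(h) + G(3)*30 = (8 + (-6)**2) + 625*30 = (8 + 36) + 18750 = 44 + 18750 = 18794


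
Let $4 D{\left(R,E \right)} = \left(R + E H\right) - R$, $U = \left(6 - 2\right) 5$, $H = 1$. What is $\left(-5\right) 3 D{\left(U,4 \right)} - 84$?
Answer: $-99$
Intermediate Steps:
$U = 20$ ($U = 4 \cdot 5 = 20$)
$D{\left(R,E \right)} = \frac{E}{4}$ ($D{\left(R,E \right)} = \frac{\left(R + E 1\right) - R}{4} = \frac{\left(R + E\right) - R}{4} = \frac{\left(E + R\right) - R}{4} = \frac{E}{4}$)
$\left(-5\right) 3 D{\left(U,4 \right)} - 84 = \left(-5\right) 3 \cdot \frac{1}{4} \cdot 4 - 84 = \left(-15\right) 1 - 84 = -15 - 84 = -99$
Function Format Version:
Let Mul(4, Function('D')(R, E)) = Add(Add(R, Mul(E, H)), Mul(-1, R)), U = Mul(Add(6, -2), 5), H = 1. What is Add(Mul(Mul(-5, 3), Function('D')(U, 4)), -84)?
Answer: -99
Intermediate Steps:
U = 20 (U = Mul(4, 5) = 20)
Function('D')(R, E) = Mul(Rational(1, 4), E) (Function('D')(R, E) = Mul(Rational(1, 4), Add(Add(R, Mul(E, 1)), Mul(-1, R))) = Mul(Rational(1, 4), Add(Add(R, E), Mul(-1, R))) = Mul(Rational(1, 4), Add(Add(E, R), Mul(-1, R))) = Mul(Rational(1, 4), E))
Add(Mul(Mul(-5, 3), Function('D')(U, 4)), -84) = Add(Mul(Mul(-5, 3), Mul(Rational(1, 4), 4)), -84) = Add(Mul(-15, 1), -84) = Add(-15, -84) = -99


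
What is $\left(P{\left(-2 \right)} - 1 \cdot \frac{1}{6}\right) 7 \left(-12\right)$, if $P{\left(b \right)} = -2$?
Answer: $182$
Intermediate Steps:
$\left(P{\left(-2 \right)} - 1 \cdot \frac{1}{6}\right) 7 \left(-12\right) = \left(-2 - 1 \cdot \frac{1}{6}\right) 7 \left(-12\right) = \left(-2 - \frac{1}{6}\right) 7 \left(-12\right) = \left(- \frac{13}{6}\right) 7 \left(-12\right) = \left(- \frac{91}{6}\right) \left(-12\right) = 182$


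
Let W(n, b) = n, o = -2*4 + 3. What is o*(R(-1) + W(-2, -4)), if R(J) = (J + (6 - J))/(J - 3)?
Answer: 35/2 ≈ 17.500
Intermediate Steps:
o = -5 (o = -8 + 3 = -5)
R(J) = 6/(-3 + J)
o*(R(-1) + W(-2, -4)) = -5*(6/(-3 - 1) - 2) = -5*(6/(-4) - 2) = -5*(6*(-1/4) - 2) = -5*(-3/2 - 2) = -5*(-7/2) = 35/2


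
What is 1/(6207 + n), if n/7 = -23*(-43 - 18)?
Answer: 1/16028 ≈ 6.2391e-5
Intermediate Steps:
n = 9821 (n = 7*(-23*(-43 - 18)) = 7*(-23*(-61)) = 7*1403 = 9821)
1/(6207 + n) = 1/(6207 + 9821) = 1/16028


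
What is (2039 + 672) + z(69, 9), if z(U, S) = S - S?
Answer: 2711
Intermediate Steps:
z(U, S) = 0
(2039 + 672) + z(69, 9) = (2039 + 672) + 0 = 2711 + 0 = 2711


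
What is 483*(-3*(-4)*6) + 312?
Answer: 35088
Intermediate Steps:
483*(-3*(-4)*6) + 312 = 483*(12*6) + 312 = 483*72 + 312 = 34776 + 312 = 35088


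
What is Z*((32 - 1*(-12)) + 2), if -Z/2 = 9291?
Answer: -854772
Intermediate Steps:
Z = -18582 (Z = -2*9291 = -18582)
Z*((32 - 1*(-12)) + 2) = -18582*((32 - 1*(-12)) + 2) = -18582*((32 + 12) + 2) = -18582*(44 + 2) = -18582*46 = -854772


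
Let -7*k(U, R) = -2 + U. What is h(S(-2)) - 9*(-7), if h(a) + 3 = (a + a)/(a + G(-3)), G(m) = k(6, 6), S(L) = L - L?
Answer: 60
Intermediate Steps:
S(L) = 0
k(U, R) = 2/7 - U/7 (k(U, R) = -(-2 + U)/7 = 2/7 - U/7)
G(m) = -4/7 (G(m) = 2/7 - 1/7*6 = 2/7 - 6/7 = -4/7)
h(a) = -3 + 2*a/(-4/7 + a) (h(a) = -3 + (a + a)/(a - 4/7) = -3 + (2*a)/(-4/7 + a) = -3 + 2*a/(-4/7 + a))
h(S(-2)) - 9*(-7) = (12 - 7*0)/(-4 + 7*0) - 9*(-7) = (12 + 0)/(-4 + 0) + 63 = 12/(-4) + 63 = -1/4*12 + 63 = -3 + 63 = 60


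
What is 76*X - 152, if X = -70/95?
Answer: -208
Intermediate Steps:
X = -14/19 (X = -70*1/95 = -14/19 ≈ -0.73684)
76*X - 152 = 76*(-14/19) - 152 = -56 - 152 = -208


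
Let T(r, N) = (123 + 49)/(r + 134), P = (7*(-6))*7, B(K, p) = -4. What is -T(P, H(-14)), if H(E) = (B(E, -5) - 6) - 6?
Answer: 43/40 ≈ 1.0750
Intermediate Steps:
P = -294 (P = -42*7 = -294)
H(E) = -16 (H(E) = (-4 - 6) - 6 = -10 - 6 = -16)
T(r, N) = 172/(134 + r)
-T(P, H(-14)) = -172/(134 - 294) = -172/(-160) = -172*(-1)/160 = -1*(-43/40) = 43/40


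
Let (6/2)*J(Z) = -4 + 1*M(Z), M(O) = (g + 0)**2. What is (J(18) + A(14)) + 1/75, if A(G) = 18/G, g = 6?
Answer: 2094/175 ≈ 11.966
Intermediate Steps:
M(O) = 36 (M(O) = (6 + 0)**2 = 6**2 = 36)
J(Z) = 32/3 (J(Z) = (-4 + 1*36)/3 = (-4 + 36)/3 = (1/3)*32 = 32/3)
(J(18) + A(14)) + 1/75 = (32/3 + 18/14) + 1/75 = (32/3 + 18*(1/14)) + 1/75 = (32/3 + 9/7) + 1/75 = 251/21 + 1/75 = 2094/175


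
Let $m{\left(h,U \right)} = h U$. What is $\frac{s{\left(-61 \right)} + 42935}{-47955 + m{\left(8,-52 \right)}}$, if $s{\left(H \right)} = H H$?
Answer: $- \frac{46656}{48371} \approx -0.96455$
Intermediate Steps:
$s{\left(H \right)} = H^{2}$
$m{\left(h,U \right)} = U h$
$\frac{s{\left(-61 \right)} + 42935}{-47955 + m{\left(8,-52 \right)}} = \frac{\left(-61\right)^{2} + 42935}{-47955 - 416} = \frac{3721 + 42935}{-47955 - 416} = \frac{46656}{-48371} = 46656 \left(- \frac{1}{48371}\right) = - \frac{46656}{48371}$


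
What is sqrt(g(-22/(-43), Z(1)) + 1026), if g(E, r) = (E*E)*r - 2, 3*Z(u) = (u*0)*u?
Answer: 32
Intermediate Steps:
Z(u) = 0 (Z(u) = ((u*0)*u)/3 = (0*u)/3 = (1/3)*0 = 0)
g(E, r) = -2 + r*E**2 (g(E, r) = E**2*r - 2 = r*E**2 - 2 = -2 + r*E**2)
sqrt(g(-22/(-43), Z(1)) + 1026) = sqrt((-2 + 0*(-22/(-43))**2) + 1026) = sqrt((-2 + 0*(-22*(-1/43))**2) + 1026) = sqrt((-2 + 0*(22/43)**2) + 1026) = sqrt((-2 + 0*(484/1849)) + 1026) = sqrt((-2 + 0) + 1026) = sqrt(-2 + 1026) = sqrt(1024) = 32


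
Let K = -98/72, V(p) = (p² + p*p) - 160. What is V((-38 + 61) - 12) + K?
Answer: 2903/36 ≈ 80.639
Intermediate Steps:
V(p) = -160 + 2*p² (V(p) = (p² + p²) - 160 = 2*p² - 160 = -160 + 2*p²)
K = -49/36 (K = (1/72)*(-98) = -49/36 ≈ -1.3611)
V((-38 + 61) - 12) + K = (-160 + 2*((-38 + 61) - 12)²) - 49/36 = (-160 + 2*(23 - 12)²) - 49/36 = (-160 + 2*11²) - 49/36 = (-160 + 2*121) - 49/36 = (-160 + 242) - 49/36 = 82 - 49/36 = 2903/36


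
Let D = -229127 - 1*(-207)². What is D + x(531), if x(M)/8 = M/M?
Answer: -271968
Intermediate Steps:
x(M) = 8 (x(M) = 8*(M/M) = 8*1 = 8)
D = -271976 (D = -229127 - 1*42849 = -229127 - 42849 = -271976)
D + x(531) = -271976 + 8 = -271968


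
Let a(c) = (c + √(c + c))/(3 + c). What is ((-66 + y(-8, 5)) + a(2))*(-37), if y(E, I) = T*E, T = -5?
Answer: 4662/5 ≈ 932.40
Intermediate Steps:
y(E, I) = -5*E
a(c) = (c + √2*√c)/(3 + c) (a(c) = (c + √(2*c))/(3 + c) = (c + √2*√c)/(3 + c))
((-66 + y(-8, 5)) + a(2))*(-37) = ((-66 - 5*(-8)) + (2 + √2*√2)/(3 + 2))*(-37) = ((-66 + 40) + (2 + 2)/5)*(-37) = (-26 + (⅕)*4)*(-37) = (-26 + ⅘)*(-37) = -126/5*(-37) = 4662/5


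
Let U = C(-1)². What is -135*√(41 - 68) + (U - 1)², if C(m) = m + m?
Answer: 9 - 405*I*√3 ≈ 9.0 - 701.48*I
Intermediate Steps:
C(m) = 2*m
U = 4 (U = (2*(-1))² = (-2)² = 4)
-135*√(41 - 68) + (U - 1)² = -135*√(41 - 68) + (4 - 1)² = -405*I*√3 + 3² = -405*I*√3 + 9 = 9 - 405*I*√3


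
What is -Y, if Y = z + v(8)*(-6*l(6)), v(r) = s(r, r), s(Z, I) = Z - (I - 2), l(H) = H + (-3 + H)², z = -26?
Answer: 206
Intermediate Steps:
s(Z, I) = 2 + Z - I (s(Z, I) = Z - (-2 + I) = Z + (2 - I) = 2 + Z - I)
v(r) = 2 (v(r) = 2 + r - r = 2)
Y = -206 (Y = -26 + 2*(-6*(6 + (-3 + 6)²)) = -26 + 2*(-6*(6 + 3²)) = -26 + 2*(-6*(6 + 9)) = -26 + 2*(-6*15) = -26 + 2*(-90) = -26 - 180 = -206)
-Y = -1*(-206) = 206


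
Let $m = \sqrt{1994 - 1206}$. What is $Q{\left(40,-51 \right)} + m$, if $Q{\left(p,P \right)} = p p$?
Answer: $1600 + 2 \sqrt{197} \approx 1628.1$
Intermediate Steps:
$Q{\left(p,P \right)} = p^{2}$
$m = 2 \sqrt{197}$ ($m = \sqrt{788} = 2 \sqrt{197} \approx 28.071$)
$Q{\left(40,-51 \right)} + m = 40^{2} + 2 \sqrt{197} = 1600 + 2 \sqrt{197}$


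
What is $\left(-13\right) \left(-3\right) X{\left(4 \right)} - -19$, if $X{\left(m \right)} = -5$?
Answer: $-176$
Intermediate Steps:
$\left(-13\right) \left(-3\right) X{\left(4 \right)} - -19 = \left(-13\right) \left(-3\right) \left(-5\right) - -19 = 39 \left(-5\right) + \left(-26 + 45\right) = -195 + 19 = -176$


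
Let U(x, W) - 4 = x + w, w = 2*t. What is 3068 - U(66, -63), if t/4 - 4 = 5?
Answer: 2926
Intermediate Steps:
t = 36 (t = 16 + 4*5 = 16 + 20 = 36)
w = 72 (w = 2*36 = 72)
U(x, W) = 76 + x (U(x, W) = 4 + (x + 72) = 4 + (72 + x) = 76 + x)
3068 - U(66, -63) = 3068 - (76 + 66) = 3068 - 1*142 = 3068 - 142 = 2926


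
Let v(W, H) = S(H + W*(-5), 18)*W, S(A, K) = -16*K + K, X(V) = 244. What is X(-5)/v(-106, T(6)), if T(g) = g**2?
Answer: 61/7155 ≈ 0.0085255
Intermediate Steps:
S(A, K) = -15*K
v(W, H) = -270*W (v(W, H) = (-15*18)*W = -270*W)
X(-5)/v(-106, T(6)) = 244/((-270*(-106))) = 244/28620 = 244*(1/28620) = 61/7155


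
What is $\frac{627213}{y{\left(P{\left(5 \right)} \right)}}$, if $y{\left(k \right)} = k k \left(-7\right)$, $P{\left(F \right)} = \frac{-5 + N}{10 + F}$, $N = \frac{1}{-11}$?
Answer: $- \frac{17075873925}{21952} \approx -7.7787 \cdot 10^{5}$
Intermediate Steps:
$N = - \frac{1}{11} \approx -0.090909$
$P{\left(F \right)} = - \frac{56}{11 \left(10 + F\right)}$ ($P{\left(F \right)} = \frac{-5 - \frac{1}{11}}{10 + F} = - \frac{56}{11 \left(10 + F\right)}$)
$y{\left(k \right)} = - 7 k^{2}$ ($y{\left(k \right)} = k^{2} \left(-7\right) = - 7 k^{2}$)
$\frac{627213}{y{\left(P{\left(5 \right)} \right)}} = \frac{627213}{\left(-7\right) \left(- \frac{56}{110 + 11 \cdot 5}\right)^{2}} = \frac{627213}{\left(-7\right) \left(- \frac{56}{110 + 55}\right)^{2}} = \frac{627213}{\left(-7\right) \left(- \frac{56}{165}\right)^{2}} = \frac{627213}{\left(-7\right) \frac{3136}{27225}} = \frac{627213}{- \frac{21952}{27225}} = 627213 \left(- \frac{27225}{21952}\right) = - \frac{17075873925}{21952}$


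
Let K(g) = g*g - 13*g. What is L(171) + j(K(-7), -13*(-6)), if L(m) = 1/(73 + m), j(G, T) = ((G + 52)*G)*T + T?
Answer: 511599193/244 ≈ 2.0967e+6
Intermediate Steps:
K(g) = g² - 13*g
j(G, T) = T + G*T*(52 + G) (j(G, T) = ((52 + G)*G)*T + T = (G*(52 + G))*T + T = G*T*(52 + G) + T = T + G*T*(52 + G))
L(171) + j(K(-7), -13*(-6)) = 1/(73 + 171) + (-13*(-6))*(1 + (-7*(-13 - 7))² + 52*(-7*(-13 - 7))) = 1/244 + 78*(1 + (-7*(-20))² + 52*(-7*(-20))) = 1/244 + 78*(1 + 140² + 52*140) = 1/244 + 78*(1 + 19600 + 7280) = 1/244 + 78*26881 = 1/244 + 2096718 = 511599193/244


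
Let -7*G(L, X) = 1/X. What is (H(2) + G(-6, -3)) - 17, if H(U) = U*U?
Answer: -272/21 ≈ -12.952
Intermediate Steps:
H(U) = U²
G(L, X) = -1/(7*X)
(H(2) + G(-6, -3)) - 17 = (2² - ⅐/(-3)) - 17 = (4 - ⅐*(-⅓)) - 17 = (4 + 1/21) - 17 = 85/21 - 17 = -272/21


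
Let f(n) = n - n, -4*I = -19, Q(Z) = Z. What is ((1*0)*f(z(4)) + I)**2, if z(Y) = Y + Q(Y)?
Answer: 361/16 ≈ 22.563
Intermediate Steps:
z(Y) = 2*Y (z(Y) = Y + Y = 2*Y)
I = 19/4 (I = -1/4*(-19) = 19/4 ≈ 4.7500)
f(n) = 0
((1*0)*f(z(4)) + I)**2 = ((1*0)*0 + 19/4)**2 = (0*0 + 19/4)**2 = (0 + 19/4)**2 = (19/4)**2 = 361/16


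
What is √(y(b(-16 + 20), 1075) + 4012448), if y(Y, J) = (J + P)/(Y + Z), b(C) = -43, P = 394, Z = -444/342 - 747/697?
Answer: √3259105322951089766/901252 ≈ 2003.1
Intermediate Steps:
Z = -94157/39729 (Z = -444*1/342 - 747*1/697 = -74/57 - 747/697 = -94157/39729 ≈ -2.3700)
y(Y, J) = (394 + J)/(-94157/39729 + Y) (y(Y, J) = (J + 394)/(Y - 94157/39729) = (394 + J)/(-94157/39729 + Y))
√(y(b(-16 + 20), 1075) + 4012448) = √(39729*(394 + 1075)/(-94157 + 39729*(-43)) + 4012448) = √(39729*1469/(-94157 - 1708347) + 4012448) = √(39729*1469/(-1802504) + 4012448) = √(39729*(-1/1802504)*1469 + 4012448) = √(-58361901/1802504 + 4012448) = √(7232395207891/1802504) = √3259105322951089766/901252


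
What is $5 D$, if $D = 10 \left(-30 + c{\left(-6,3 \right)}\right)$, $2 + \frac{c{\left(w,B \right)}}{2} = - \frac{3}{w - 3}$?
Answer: $- \frac{5000}{3} \approx -1666.7$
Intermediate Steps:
$c{\left(w,B \right)} = -4 - \frac{6}{-3 + w}$ ($c{\left(w,B \right)} = -4 + 2 \left(- \frac{3}{w - 3}\right) = -4 + 2 \left(- \frac{3}{-3 + w}\right) = -4 - \frac{6}{-3 + w}$)
$D = - \frac{1000}{3}$ ($D = 10 \left(-30 + \frac{2 \left(3 - -12\right)}{-3 - 6}\right) = 10 \left(-30 + \frac{2 \left(3 + 12\right)}{-9}\right) = 10 \left(-30 + 2 \left(- \frac{1}{9}\right) 15\right) = 10 \left(-30 - \frac{10}{3}\right) = 10 \left(- \frac{100}{3}\right) = - \frac{1000}{3} \approx -333.33$)
$5 D = 5 \left(- \frac{1000}{3}\right) = - \frac{5000}{3}$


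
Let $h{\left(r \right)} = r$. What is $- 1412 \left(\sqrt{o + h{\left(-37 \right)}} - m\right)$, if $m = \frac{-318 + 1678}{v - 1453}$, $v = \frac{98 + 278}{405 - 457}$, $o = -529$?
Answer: $- \frac{24964160}{18983} - 1412 i \sqrt{566} \approx -1315.1 - 33593.0 i$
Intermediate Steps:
$v = - \frac{94}{13}$ ($v = \frac{376}{-52} = 376 \left(- \frac{1}{52}\right) = - \frac{94}{13} \approx -7.2308$)
$m = - \frac{17680}{18983}$ ($m = \frac{-318 + 1678}{- \frac{94}{13} - 1453} = \frac{1360}{- \frac{18983}{13}} = 1360 \left(- \frac{13}{18983}\right) = - \frac{17680}{18983} \approx -0.93136$)
$- 1412 \left(\sqrt{o + h{\left(-37 \right)}} - m\right) = - 1412 \left(\sqrt{-529 - 37} - - \frac{17680}{18983}\right) = - 1412 \left(\sqrt{-566} + \frac{17680}{18983}\right) = - 1412 \left(i \sqrt{566} + \frac{17680}{18983}\right) = - 1412 \left(\frac{17680}{18983} + i \sqrt{566}\right) = - \frac{24964160}{18983} - 1412 i \sqrt{566}$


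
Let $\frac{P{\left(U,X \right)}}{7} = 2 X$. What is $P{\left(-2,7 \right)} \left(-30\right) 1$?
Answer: $-2940$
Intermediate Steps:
$P{\left(U,X \right)} = 14 X$ ($P{\left(U,X \right)} = 7 \cdot 2 X = 14 X$)
$P{\left(-2,7 \right)} \left(-30\right) 1 = 14 \cdot 7 \left(-30\right) 1 = 98 \left(-30\right) 1 = \left(-2940\right) 1 = -2940$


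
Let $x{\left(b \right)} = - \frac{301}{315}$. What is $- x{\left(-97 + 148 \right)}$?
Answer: $\frac{43}{45} \approx 0.95556$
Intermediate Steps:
$x{\left(b \right)} = - \frac{43}{45}$ ($x{\left(b \right)} = \left(-301\right) \frac{1}{315} = - \frac{43}{45}$)
$- x{\left(-97 + 148 \right)} = \left(-1\right) \left(- \frac{43}{45}\right) = \frac{43}{45}$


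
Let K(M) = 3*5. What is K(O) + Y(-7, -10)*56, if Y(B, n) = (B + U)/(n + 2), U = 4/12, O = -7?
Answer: 185/3 ≈ 61.667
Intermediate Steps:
K(M) = 15
U = 1/3 (U = 4*(1/12) = 1/3 ≈ 0.33333)
Y(B, n) = (1/3 + B)/(2 + n) (Y(B, n) = (B + 1/3)/(n + 2) = (1/3 + B)/(2 + n))
K(O) + Y(-7, -10)*56 = 15 + ((1/3 - 7)/(2 - 10))*56 = 15 + (-20/3/(-8))*56 = 15 - 1/8*(-20/3)*56 = 15 + (5/6)*56 = 15 + 140/3 = 185/3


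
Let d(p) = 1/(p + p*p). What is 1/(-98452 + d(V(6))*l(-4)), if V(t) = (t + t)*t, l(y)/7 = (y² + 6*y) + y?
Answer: -438/43121983 ≈ -1.0157e-5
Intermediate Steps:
l(y) = 7*y² + 49*y (l(y) = 7*((y² + 6*y) + y) = 7*(y² + 7*y) = 7*y² + 49*y)
V(t) = 2*t² (V(t) = (2*t)*t = 2*t²)
d(p) = 1/(p + p²)
1/(-98452 + d(V(6))*l(-4)) = 1/(-98452 + (1/(((2*6²))*(1 + 2*6²)))*(7*(-4)*(7 - 4))) = 1/(-98452 + (1/(((2*36))*(1 + 2*36)))*(7*(-4)*3)) = 1/(-98452 + (1/(72*(1 + 72)))*(-84)) = 1/(-98452 + ((1/72)/73)*(-84)) = 1/(-98452 + ((1/72)*(1/73))*(-84)) = 1/(-98452 + (1/5256)*(-84)) = 1/(-98452 - 7/438) = 1/(-43121983/438) = -438/43121983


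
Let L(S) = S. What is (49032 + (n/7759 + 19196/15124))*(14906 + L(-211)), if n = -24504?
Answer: 21137075418382775/29336779 ≈ 7.2050e+8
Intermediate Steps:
(49032 + (n/7759 + 19196/15124))*(14906 + L(-211)) = (49032 + (-24504/7759 + 19196/15124))*(14906 - 211) = (49032 + (-24504*1/7759 + 19196*(1/15124)))*14695 = (49032 + (-24504/7759 + 4799/3781))*14695 = (49032 - 55414183/29336779)*14695 = (1438385533745/29336779)*14695 = 21137075418382775/29336779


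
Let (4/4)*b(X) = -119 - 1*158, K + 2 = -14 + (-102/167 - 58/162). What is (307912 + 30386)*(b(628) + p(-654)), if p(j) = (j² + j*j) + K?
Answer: 1304415308921368/4509 ≈ 2.8929e+11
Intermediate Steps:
K = -229537/13527 (K = -2 + (-14 + (-102/167 - 58/162)) = -2 + (-14 + (-102*1/167 - 58*1/162)) = -2 + (-14 + (-102/167 - 29/81)) = -2 + (-14 - 13105/13527) = -2 - 202483/13527 = -229537/13527 ≈ -16.969)
b(X) = -277 (b(X) = -119 - 1*158 = -119 - 158 = -277)
p(j) = -229537/13527 + 2*j² (p(j) = (j² + j*j) - 229537/13527 = (j² + j²) - 229537/13527 = 2*j² - 229537/13527 = -229537/13527 + 2*j²)
(307912 + 30386)*(b(628) + p(-654)) = (307912 + 30386)*(-277 + (-229537/13527 + 2*(-654)²)) = 338298*(-277 + (-229537/13527 + 2*427716)) = 338298*(-277 + (-229537/13527 + 855432)) = 338298*(-277 + 11571199127/13527) = 338298*(11567452148/13527) = 1304415308921368/4509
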